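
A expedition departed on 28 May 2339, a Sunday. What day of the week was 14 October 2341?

May 28, 2339 → May 28, 2340: 366 days (2340 is a leap year).
May 28, 2340 → May 28, 2341: 365 days.
May 2341: 31 − 28 = 3 days remain.
Then June (30), July (31), August (31), September (30): 30 + 31 + 31 + 30 = 122 days.
October 1–14, 2341: 14 days.
Residual: 139 days.
Total: 870 days.
870 mod 7 = 2, so 2 days after Sunday is Tuesday.

Tuesday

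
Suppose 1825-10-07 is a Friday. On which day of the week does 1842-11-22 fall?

Tuesday

Day-of-year of October 7, 1825: 280.
Day-of-year of November 22, 1842: 326.
1825 has 365 days, so 365 − 280 = 85 days remain in 1825.
Full years 1826–1841: 12 common + 4 leap = 12×365 + 4×366 = 5844 days.
Total: 85 + 5844 + 326 = 6255 days.
6255 mod 7 = 4, so 4 days after Friday is Tuesday.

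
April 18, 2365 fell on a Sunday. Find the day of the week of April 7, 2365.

Count forward from the earlier date (April 7, 2365) to the later (April 18, 2365):
Within April 2365: 18 − 7 = 11 days.
11 mod 7 = 4, so 4 days before Sunday is Wednesday.

Wednesday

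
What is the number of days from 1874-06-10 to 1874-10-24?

136

June 1874: 30 − 10 = 20 days remain.
Then July (31), August (31), September (30): 31 + 31 + 30 = 92 days.
October 1–24, 1874: 24 days.
Total: 20 + 92 + 24 = 136 days.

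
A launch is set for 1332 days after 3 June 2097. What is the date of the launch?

26 January 2101

Count 1332 days after June 3, 2097:
Day-of-year of June 3, 2097: 154.
Day-of-year of January 26, 2101: 26.
2097 has 365 days, so 365 − 154 = 211 days remain in 2097.
Full years: 2098: 365; 2099: 365; 2100: 365. Sum = 1095.
Total: 211 + 1095 + 26 = 1332 days.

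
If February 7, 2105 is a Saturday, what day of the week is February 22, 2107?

Tuesday

February 2105: 28 − 7 = 21 days remain (2105 is not a leap year, so February has 28 days).
Then 23 full months totalling 702 days.
February 1–22, 2107: 22 days (2107 is not a leap year).
Total: 21 + 702 + 22 = 745 days.
745 mod 7 = 3, so 3 days after Saturday is Tuesday.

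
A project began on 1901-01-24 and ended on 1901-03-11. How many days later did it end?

January 1901: 31 − 24 = 7 days remain.
Then February 1901 (28): 28 days.
March 1–11, 1901: 11 days.
Total: 7 + 28 + 11 = 46 days.

46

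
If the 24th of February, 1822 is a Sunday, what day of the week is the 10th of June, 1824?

February 24, 1822 → February 24, 1823: 365 days.
February 24, 1823 → February 24, 1824: 365 days.
February 1824: 29 − 24 = 5 days remain (1824 is a leap year, so February has 29 days).
Then March (31), April (30), May (31): 31 + 30 + 31 = 92 days.
June 1–10, 1824: 10 days.
Residual: 107 days.
Total: 837 days.
837 mod 7 = 4, so 4 days after Sunday is Thursday.

Thursday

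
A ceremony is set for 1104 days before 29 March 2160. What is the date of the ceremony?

21 March 2157

Count 1104 days before March 29, 2160:
March 21, 2157 → March 21, 2158: 365 days.
March 21, 2158 → March 21, 2159: 365 days.
March 21, 2159 → March 21, 2160: 366 days (2160 is a leap year).
Within March 2160: 29 − 21 = 8 days.
Total: 1104 days.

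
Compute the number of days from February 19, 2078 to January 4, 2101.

Day-of-year of February 19, 2078: 50.
Day-of-year of January 4, 2101: 4.
2078 has 365 days, so 365 − 50 = 315 days remain in 2078.
Full years 2079–2100: 17 common + 5 leap = 17×365 + 5×366 = 8035 days.
Total: 315 + 8035 + 4 = 8354 days.

8354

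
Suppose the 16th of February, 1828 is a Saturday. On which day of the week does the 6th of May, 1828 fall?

February 1828: 29 − 16 = 13 days remain (1828 is a leap year, so February has 29 days).
Then March (31), April (30): 31 + 30 = 61 days.
May 1–6, 1828: 6 days.
Total: 13 + 61 + 6 = 80 days.
80 mod 7 = 3, so 3 days after Saturday is Tuesday.

Tuesday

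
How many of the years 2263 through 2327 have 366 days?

15

Years divisible by 4: 2264, 2268, …, 2324 — 16 in all.
Of these, 2300 is divisible by 100 but not 400, so not leap.
Leap years: 16 − 1 = 15.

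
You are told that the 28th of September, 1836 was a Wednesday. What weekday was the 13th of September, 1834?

Count forward from the earlier date (September 13, 1834) to the later (September 28, 1836):
Day-of-year of September 13, 1834: 256.
Day-of-year of September 28, 1836: 272.
1834 has 365 days, so 365 − 256 = 109 days remain in 1834.
Full years: 1835: 365. Sum = 365.
Total: 109 + 365 + 272 = 746 days.
746 mod 7 = 4, so 4 days before Wednesday is Saturday.

Saturday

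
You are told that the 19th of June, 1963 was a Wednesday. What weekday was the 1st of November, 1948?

Count forward from the earlier date (November 1, 1948) to the later (June 19, 1963):
From November 1, 1948 to November 1, 1962: 14 years, of which 3 contain a Feb 29 — 11×365 + 3×366 = 5113 days.
November 1962: 30 − 1 = 29 days remain.
Then December (31), January (31), February 1963 (28), March (31), April (30), May (31): 31 + 31 + 28 + 31 + 30 + 31 = 182 days.
June 1–19, 1963: 19 days.
Residual: 230 days.
Total: 5343 days.
5343 mod 7 = 2, so 2 days before Wednesday is Monday.

Monday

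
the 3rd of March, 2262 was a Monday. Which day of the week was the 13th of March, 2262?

Within March 2262: 13 − 3 = 10 days.
10 mod 7 = 3, so 3 days after Monday is Thursday.

Thursday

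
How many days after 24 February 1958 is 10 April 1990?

11733

Day-of-year of February 24, 1958: 55.
Day-of-year of April 10, 1990: 100.
1958 has 365 days, so 365 − 55 = 310 days remain in 1958.
Full years 1959–1989: 23 common + 8 leap = 23×365 + 8×366 = 11323 days.
Total: 310 + 11323 + 100 = 11733 days.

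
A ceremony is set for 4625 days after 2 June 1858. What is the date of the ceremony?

30 January 1871

Count 4625 days after June 2, 1858:
Day-of-year of June 2, 1858: 153.
Day-of-year of January 30, 1871: 30.
1858 has 365 days, so 365 − 153 = 212 days remain in 1858.
Full years 1859–1870: 9 common + 3 leap = 9×365 + 3×366 = 4383 days.
Total: 212 + 4383 + 30 = 4625 days.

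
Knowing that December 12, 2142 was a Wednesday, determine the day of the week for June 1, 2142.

Count forward from the earlier date (June 1, 2142) to the later (December 12, 2142):
June 2142: 30 − 1 = 29 days remain.
Then July (31), August (31), September (30), October (31), November (30): 31 + 31 + 30 + 31 + 30 = 153 days.
December 1–12, 2142: 12 days.
Total: 29 + 153 + 12 = 194 days.
194 mod 7 = 5, so 5 days before Wednesday is Friday.

Friday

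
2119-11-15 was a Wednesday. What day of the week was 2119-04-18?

Tuesday

Count forward from the earlier date (April 18, 2119) to the later (November 15, 2119):
April 2119: 30 − 18 = 12 days remain.
Then May (31), June (30), July (31), August (31), September (30), October (31): 31 + 30 + 31 + 31 + 30 + 31 = 184 days.
November 1–15, 2119: 15 days.
Total: 12 + 184 + 15 = 211 days.
211 mod 7 = 1, so 1 day before Wednesday is Tuesday.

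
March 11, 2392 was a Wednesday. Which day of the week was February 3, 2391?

Sunday

Count forward from the earlier date (February 3, 2391) to the later (March 11, 2392):
February 3, 2391 → February 3, 2392: 365 days.
February 2392: 29 − 3 = 26 days remain (2392 is a leap year, so February has 29 days).
March 1–11, 2392: 11 days.
Residual: 37 days.
Total: 402 days.
402 mod 7 = 3, so 3 days before Wednesday is Sunday.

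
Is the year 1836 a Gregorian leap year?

Yes

1836 is a leap year.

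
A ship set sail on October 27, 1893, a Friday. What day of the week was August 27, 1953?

Thursday

From October 27, 1893 to October 27, 1952: 59 years, of which 14 contain a Feb 29 — 45×365 + 14×366 = 21549 days.
(1900 is not a leap year (divisible by 100 but not 400).)
October 1952: 31 − 27 = 4 days remain.
Then 9 full months totalling 273 days.
August 1–27, 1953: 27 days.
Residual: 304 days.
Total: 21853 days.
21853 mod 7 = 6, so 6 days after Friday is Thursday.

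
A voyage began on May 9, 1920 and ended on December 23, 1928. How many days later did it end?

3150

From May 9, 1920 to May 9, 1928: 8 years, of which 2 contain a Feb 29 — 6×365 + 2×366 = 2922 days.
May 1928: 31 − 9 = 22 days remain.
Then June (30), July (31), August (31), September (30), October (31), November (30): 30 + 31 + 31 + 30 + 31 + 30 = 183 days.
December 1–23, 1928: 23 days.
Residual: 228 days.
Total: 3150 days.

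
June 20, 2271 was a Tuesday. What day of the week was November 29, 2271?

June 2271: 30 − 20 = 10 days remain.
Then July (31), August (31), September (30), October (31): 31 + 31 + 30 + 31 = 123 days.
November 1–29, 2271: 29 days.
Total: 10 + 123 + 29 = 162 days.
162 mod 7 = 1, so 1 day after Tuesday is Wednesday.

Wednesday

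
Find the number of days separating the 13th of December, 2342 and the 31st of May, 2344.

Day-of-year of December 13, 2342: 347.
Day-of-year of May 31, 2344: 152.
2342 has 365 days, so 365 − 347 = 18 days remain in 2342.
Full years: 2343: 365. Sum = 365.
Total: 18 + 365 + 152 = 535 days.

535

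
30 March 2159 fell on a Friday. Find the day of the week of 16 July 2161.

March 30, 2159 → March 30, 2160: 366 days (2160 is a leap year).
March 30, 2160 → March 30, 2161: 365 days.
March 2161: 31 − 30 = 1 day remains.
Then April (30), May (31), June (30): 30 + 31 + 30 = 91 days.
July 1–16, 2161: 16 days.
Residual: 108 days.
Total: 839 days.
839 mod 7 = 6, so 6 days after Friday is Thursday.

Thursday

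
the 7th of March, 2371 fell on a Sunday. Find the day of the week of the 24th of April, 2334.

Tuesday

Count forward from the earlier date (April 24, 2334) to the later (March 7, 2371):
Day-of-year of April 24, 2334: 114.
Day-of-year of March 7, 2371: 66.
2334 has 365 days, so 365 − 114 = 251 days remain in 2334.
Full years 2335–2370: 27 common + 9 leap = 27×365 + 9×366 = 13149 days.
Total: 251 + 13149 + 66 = 13466 days.
13466 mod 7 = 5, so 5 days before Sunday is Tuesday.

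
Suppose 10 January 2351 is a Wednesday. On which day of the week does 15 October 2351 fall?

January 2351: 31 − 10 = 21 days remain.
Then February 2351 (28), March (31), April (30), May (31), June (30), July (31), August (31), September (30): 28 + 31 + 30 + 31 + 30 + 31 + 31 + 30 = 242 days.
October 1–15, 2351: 15 days.
Total: 21 + 242 + 15 = 278 days.
278 mod 7 = 5, so 5 days after Wednesday is Monday.

Monday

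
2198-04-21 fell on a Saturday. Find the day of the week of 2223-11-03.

Day-of-year of April 21, 2198: 111.
Day-of-year of November 3, 2223: 307.
2198 has 365 days, so 365 − 111 = 254 days remain in 2198.
Full years 2199–2222: 19 common + 5 leap = 19×365 + 5×366 = 8765 days.
Total: 254 + 8765 + 307 = 9326 days.
9326 mod 7 = 2, so 2 days after Saturday is Monday.

Monday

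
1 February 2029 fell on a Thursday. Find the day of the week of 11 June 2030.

Tuesday

Day-of-year of February 1, 2029: 32.
Day-of-year of June 11, 2030: 162.
2029 has 365 days, so 365 − 32 = 333 days remain in 2029.
Total: 333 + 162 = 495 days.
495 mod 7 = 5, so 5 days after Thursday is Tuesday.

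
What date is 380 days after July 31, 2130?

August 15, 2131

Count 380 days after July 31, 2130:
Day-of-year of July 31, 2130: 212.
Day-of-year of August 15, 2131: 227.
2130 has 365 days, so 365 − 212 = 153 days remain in 2130.
Total: 153 + 227 = 380 days.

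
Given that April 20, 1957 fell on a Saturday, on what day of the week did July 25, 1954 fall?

Sunday

Count forward from the earlier date (July 25, 1954) to the later (April 20, 1957):
July 25, 1954 → July 25, 1955: 365 days.
July 25, 1955 → July 25, 1956: 366 days (1956 is a leap year).
July 1956: 31 − 25 = 6 days remain.
Then August (31), September (30), October (31), November (30), December (31), January (31), February 1957 (28), March (31): 31 + 30 + 31 + 30 + 31 + 31 + 28 + 31 = 243 days.
April 1–20, 1957: 20 days.
Residual: 269 days.
Total: 1000 days.
1000 mod 7 = 6, so 6 days before Saturday is Sunday.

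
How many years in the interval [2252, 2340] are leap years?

22

Years divisible by 4: 2252, 2256, …, 2340 — 23 in all.
Of these, 2300 is divisible by 100 but not 400, so not leap.
Leap years: 23 − 1 = 22.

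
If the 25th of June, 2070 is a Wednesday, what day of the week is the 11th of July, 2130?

Tuesday

Day-of-year of June 25, 2070: 176.
Day-of-year of July 11, 2130: 192.
2070 has 365 days, so 365 − 176 = 189 days remain in 2070.
Full years 2071–2129: 45 common + 14 leap = 45×365 + 14×366 = 21549 days.
Total: 189 + 21549 + 192 = 21930 days.
21930 mod 7 = 6, so 6 days after Wednesday is Tuesday.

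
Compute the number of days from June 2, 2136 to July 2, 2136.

30

June 2136: 30 − 2 = 28 days remain.
July 1–2, 2136: 2 days.
Total: 28 + 2 = 30 days.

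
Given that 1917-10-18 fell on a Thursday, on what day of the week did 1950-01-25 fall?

Wednesday

From October 18, 1917 to October 18, 1949: 32 years, of which 8 contain a Feb 29 — 24×365 + 8×366 = 11688 days.
October 1949: 31 − 18 = 13 days remain.
Then November (30), December (31): 30 + 31 = 61 days.
January 1–25, 1950: 25 days.
Residual: 99 days.
Total: 11787 days.
11787 mod 7 = 6, so 6 days after Thursday is Wednesday.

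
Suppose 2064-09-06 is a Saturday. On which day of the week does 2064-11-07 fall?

Friday

September 2064: 30 − 6 = 24 days remain.
Then October (31): 31 days.
November 1–7, 2064: 7 days.
Total: 24 + 31 + 7 = 62 days.
62 mod 7 = 6, so 6 days after Saturday is Friday.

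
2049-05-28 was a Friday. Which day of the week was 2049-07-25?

Sunday

May 2049: 31 − 28 = 3 days remain.
Then June (30): 30 days.
July 1–25, 2049: 25 days.
Total: 3 + 30 + 25 = 58 days.
58 mod 7 = 2, so 2 days after Friday is Sunday.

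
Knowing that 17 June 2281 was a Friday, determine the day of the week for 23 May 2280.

Count forward from the earlier date (May 23, 2280) to the later (June 17, 2281):
May 2280: 31 − 23 = 8 days remain.
Then 12 full months totalling 365 days.
June 1–17, 2281: 17 days.
Total: 8 + 365 + 17 = 390 days.
390 mod 7 = 5, so 5 days before Friday is Sunday.

Sunday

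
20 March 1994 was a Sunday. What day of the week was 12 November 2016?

Saturday

From March 20, 1994 to March 20, 2016: 22 years, of which 6 contain a Feb 29 — 16×365 + 6×366 = 8036 days.
(2000 is a leap year (divisible by 400).)
March 2016: 31 − 20 = 11 days remain.
Then April (30), May (31), June (30), July (31), August (31), September (30), October (31): 30 + 31 + 30 + 31 + 31 + 30 + 31 = 214 days.
November 1–12, 2016: 12 days.
Residual: 237 days.
Total: 8273 days.
8273 mod 7 = 6, so 6 days after Sunday is Saturday.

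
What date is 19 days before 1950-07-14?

1950-06-25

Count 19 days before July 14, 1950:
June 1950: 30 − 25 = 5 days remain.
July 1–14, 1950: 14 days.
Total: 5 + 14 = 19 days.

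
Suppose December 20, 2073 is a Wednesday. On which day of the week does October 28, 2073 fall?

Count forward from the earlier date (October 28, 2073) to the later (December 20, 2073):
October 2073: 31 − 28 = 3 days remain.
Then November (30): 30 days.
December 1–20, 2073: 20 days.
Total: 3 + 30 + 20 = 53 days.
53 mod 7 = 4, so 4 days before Wednesday is Saturday.

Saturday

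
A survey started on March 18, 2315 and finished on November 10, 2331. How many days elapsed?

6081

Day-of-year of March 18, 2315: 77.
Day-of-year of November 10, 2331: 314.
2315 has 365 days, so 365 − 77 = 288 days remain in 2315.
Full years 2316–2330: 11 common + 4 leap = 11×365 + 4×366 = 5479 days.
Total: 288 + 5479 + 314 = 6081 days.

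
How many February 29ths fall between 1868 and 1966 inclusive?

Years divisible by 4: 1868, 1872, …, 1964 — 25 in all.
Of these, 1900 is divisible by 100 but not 400, so not leap.
Leap years: 25 − 1 = 24.

24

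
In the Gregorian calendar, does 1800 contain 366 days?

No

1800 is not a leap year (divisible by 100 but not 400).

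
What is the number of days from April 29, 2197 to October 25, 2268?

Day-of-year of April 29, 2197: 119.
Day-of-year of October 25, 2268: 299.
2197 has 365 days, so 365 − 119 = 246 days remain in 2197.
Full years 2198–2267: 54 common + 16 leap = 54×365 + 16×366 = 25566 days.
Total: 246 + 25566 + 299 = 26111 days.

26111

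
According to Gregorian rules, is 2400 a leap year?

2400 is a leap year (divisible by 400).

Yes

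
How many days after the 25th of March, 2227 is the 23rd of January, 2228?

March 2227: 31 − 25 = 6 days remain.
Then 9 full months totalling 275 days.
January 1–23, 2228: 23 days.
Total: 6 + 275 + 23 = 304 days.

304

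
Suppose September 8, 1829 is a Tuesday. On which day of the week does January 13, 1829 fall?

Count forward from the earlier date (January 13, 1829) to the later (September 8, 1829):
January 1829: 31 − 13 = 18 days remain.
Then February 1829 (28), March (31), April (30), May (31), June (30), July (31), August (31): 28 + 31 + 30 + 31 + 30 + 31 + 31 = 212 days.
September 1–8, 1829: 8 days.
Total: 18 + 212 + 8 = 238 days.
238 is a multiple of 7, so January 13, 1829 falls on the same weekday: Tuesday.

Tuesday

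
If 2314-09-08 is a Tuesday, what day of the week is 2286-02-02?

Tuesday

Count forward from the earlier date (February 2, 2286) to the later (September 8, 2314):
Day-of-year of February 2, 2286: 33.
Day-of-year of September 8, 2314: 251.
2286 has 365 days, so 365 − 33 = 332 days remain in 2286.
Full years 2287–2313: 21 common + 6 leap = 21×365 + 6×366 = 9861 days.
Total: 332 + 9861 + 251 = 10444 days.
10444 is a multiple of 7, so 2286-02-02 falls on the same weekday: Tuesday.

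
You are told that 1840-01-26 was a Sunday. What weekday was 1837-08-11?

Friday

Count forward from the earlier date (August 11, 1837) to the later (January 26, 1840):
August 11, 1837 → August 11, 1838: 365 days.
August 11, 1838 → August 11, 1839: 365 days.
August 1839: 31 − 11 = 20 days remain.
Then September (30), October (31), November (30), December (31): 30 + 31 + 30 + 31 = 122 days.
January 1–26, 1840: 26 days.
Residual: 168 days.
Total: 898 days.
898 mod 7 = 2, so 2 days before Sunday is Friday.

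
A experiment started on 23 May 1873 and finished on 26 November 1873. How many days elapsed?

187

May 1873: 31 − 23 = 8 days remain.
Then June (30), July (31), August (31), September (30), October (31): 30 + 31 + 31 + 30 + 31 = 153 days.
November 1–26, 1873: 26 days.
Total: 8 + 153 + 26 = 187 days.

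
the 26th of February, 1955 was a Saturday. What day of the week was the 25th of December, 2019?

Wednesday

Day-of-year of February 26, 1955: 57.
Day-of-year of December 25, 2019: 359.
1955 has 365 days, so 365 − 57 = 308 days remain in 1955.
Full years 1956–2018: 47 common + 16 leap = 47×365 + 16×366 = 23011 days.
Total: 308 + 23011 + 359 = 23678 days.
23678 mod 7 = 4, so 4 days after Saturday is Wednesday.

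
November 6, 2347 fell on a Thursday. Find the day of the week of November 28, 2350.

Tuesday

Day-of-year of November 6, 2347: 310.
Day-of-year of November 28, 2350: 332.
2347 has 365 days, so 365 − 310 = 55 days remain in 2347.
Full years: 2348: 366; 2349: 365. Sum = 731.
Total: 55 + 731 + 332 = 1118 days.
1118 mod 7 = 5, so 5 days after Thursday is Tuesday.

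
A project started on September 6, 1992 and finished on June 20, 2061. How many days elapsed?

25124

Day-of-year of September 6, 1992: 250.
Day-of-year of June 20, 2061: 171.
1992 has 366 days, so 366 − 250 = 116 days remain in 1992.
Full years 1993–2060: 51 common + 17 leap = 51×365 + 17×366 = 24837 days.
Total: 116 + 24837 + 171 = 25124 days.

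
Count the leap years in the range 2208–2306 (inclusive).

24

Years divisible by 4: 2208, 2212, …, 2304 — 25 in all.
Of these, 2300 is divisible by 100 but not 400, so not leap.
Leap years: 25 − 1 = 24.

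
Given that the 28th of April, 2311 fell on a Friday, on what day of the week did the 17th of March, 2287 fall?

Thursday

Count forward from the earlier date (March 17, 2287) to the later (April 28, 2311):
From March 17, 2287 to March 17, 2311: 24 years, of which 5 contain a Feb 29 — 19×365 + 5×366 = 8765 days.
(2300 is not a leap year (divisible by 100 but not 400).)
March 2311: 31 − 17 = 14 days remain.
April 1–28, 2311: 28 days.
Residual: 42 days.
Total: 8807 days.
8807 mod 7 = 1, so 1 day before Friday is Thursday.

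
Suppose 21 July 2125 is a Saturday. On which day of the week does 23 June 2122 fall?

Count forward from the earlier date (June 23, 2122) to the later (July 21, 2125):
Day-of-year of June 23, 2122: 174.
Day-of-year of July 21, 2125: 202.
2122 has 365 days, so 365 − 174 = 191 days remain in 2122.
Full years: 2123: 365; 2124: 366. Sum = 731.
Total: 191 + 731 + 202 = 1124 days.
1124 mod 7 = 4, so 4 days before Saturday is Tuesday.

Tuesday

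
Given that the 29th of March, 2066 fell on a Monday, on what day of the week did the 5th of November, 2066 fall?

Friday

March 2066: 31 − 29 = 2 days remain.
Then April (30), May (31), June (30), July (31), August (31), September (30), October (31): 30 + 31 + 30 + 31 + 31 + 30 + 31 = 214 days.
November 1–5, 2066: 5 days.
Total: 2 + 214 + 5 = 221 days.
221 mod 7 = 4, so 4 days after Monday is Friday.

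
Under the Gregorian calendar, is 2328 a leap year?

Yes

2328 is a leap year.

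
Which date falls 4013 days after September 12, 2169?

September 7, 2180

Count 4013 days after September 12, 2169:
From September 12, 2169 to September 12, 2179: 10 years, of which 2 contain a Feb 29 — 8×365 + 2×366 = 3652 days.
September 2179: 30 − 12 = 18 days remain.
Then 11 full months totalling 336 days.
September 1–7, 2180: 7 days.
Residual: 361 days.
Total: 4013 days.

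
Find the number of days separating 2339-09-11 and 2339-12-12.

September 2339: 30 − 11 = 19 days remain.
Then October (31), November (30): 31 + 30 = 61 days.
December 1–12, 2339: 12 days.
Total: 19 + 61 + 12 = 92 days.

92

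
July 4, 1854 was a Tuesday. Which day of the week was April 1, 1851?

Tuesday

Count forward from the earlier date (April 1, 1851) to the later (July 4, 1854):
April 1, 1851 → April 1, 1852: 366 days (1852 is a leap year).
April 1, 1852 → April 1, 1853: 365 days.
April 1, 1853 → April 1, 1854: 365 days.
April 1854: 30 − 1 = 29 days remain.
Then May (31), June (30): 31 + 30 = 61 days.
July 1–4, 1854: 4 days.
Residual: 94 days.
Total: 1190 days.
1190 is a multiple of 7, so April 1, 1851 falls on the same weekday: Tuesday.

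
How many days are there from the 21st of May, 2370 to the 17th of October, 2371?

514

May 2370: 31 − 21 = 10 days remain.
Then 16 full months totalling 487 days.
October 1–17, 2371: 17 days.
Total: 10 + 487 + 17 = 514 days.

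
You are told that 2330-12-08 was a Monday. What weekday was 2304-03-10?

Thursday

Count forward from the earlier date (March 10, 2304) to the later (December 8, 2330):
From March 10, 2304 to March 10, 2330: 26 years, of which 6 contain a Feb 29 — 20×365 + 6×366 = 9496 days.
March 2330: 31 − 10 = 21 days remain.
Then April (30), May (31), June (30), July (31), August (31), September (30), October (31), November (30): 30 + 31 + 30 + 31 + 31 + 30 + 31 + 30 = 244 days.
December 1–8, 2330: 8 days.
Residual: 273 days.
Total: 9769 days.
9769 mod 7 = 4, so 4 days before Monday is Thursday.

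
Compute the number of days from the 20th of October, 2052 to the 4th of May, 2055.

Day-of-year of October 20, 2052: 294.
Day-of-year of May 4, 2055: 124.
2052 has 366 days, so 366 − 294 = 72 days remain in 2052.
Full years: 2053: 365; 2054: 365. Sum = 730.
Total: 72 + 730 + 124 = 926 days.

926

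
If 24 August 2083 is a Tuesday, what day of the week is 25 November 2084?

Saturday

Day-of-year of August 24, 2083: 236.
Day-of-year of November 25, 2084: 330.
2083 has 365 days, so 365 − 236 = 129 days remain in 2083.
Total: 129 + 330 = 459 days.
459 mod 7 = 4, so 4 days after Tuesday is Saturday.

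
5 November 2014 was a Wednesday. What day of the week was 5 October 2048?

Day-of-year of November 5, 2014: 309.
Day-of-year of October 5, 2048: 279.
2014 has 365 days, so 365 − 309 = 56 days remain in 2014.
Full years 2015–2047: 25 common + 8 leap = 25×365 + 8×366 = 12053 days.
Total: 56 + 12053 + 279 = 12388 days.
12388 mod 7 = 5, so 5 days after Wednesday is Monday.

Monday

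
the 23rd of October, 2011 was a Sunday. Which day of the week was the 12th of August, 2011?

Friday

Count forward from the earlier date (August 12, 2011) to the later (October 23, 2011):
August 2011: 31 − 12 = 19 days remain.
Then September (30): 30 days.
October 1–23, 2011: 23 days.
Total: 19 + 30 + 23 = 72 days.
72 mod 7 = 2, so 2 days before Sunday is Friday.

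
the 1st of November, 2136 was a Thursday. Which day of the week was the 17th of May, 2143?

Friday

Day-of-year of November 1, 2136: 306.
Day-of-year of May 17, 2143: 137.
2136 has 366 days, so 366 − 306 = 60 days remain in 2136.
Full years: 2137: 365; 2138: 365; 2139: 365; 2140: 366; 2141: 365; 2142: 365. Sum = 2191.
Total: 60 + 2191 + 137 = 2388 days.
2388 mod 7 = 1, so 1 day after Thursday is Friday.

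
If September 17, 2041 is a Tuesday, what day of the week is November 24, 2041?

September 2041: 30 − 17 = 13 days remain.
Then October (31): 31 days.
November 1–24, 2041: 24 days.
Total: 13 + 31 + 24 = 68 days.
68 mod 7 = 5, so 5 days after Tuesday is Sunday.

Sunday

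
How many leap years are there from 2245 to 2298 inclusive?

13

Years divisible by 4: 2248, 2252, …, 2296 — 13 in all.
No century exceptions apply. Count: 13.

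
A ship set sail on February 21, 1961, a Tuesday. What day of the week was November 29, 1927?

Tuesday

Count forward from the earlier date (November 29, 1927) to the later (February 21, 1961):
From November 29, 1927 to November 29, 1960: 33 years, of which 9 contain a Feb 29 — 24×365 + 9×366 = 12054 days.
November 1960: 30 − 29 = 1 day remains.
Then December (31), January (31): 31 + 31 = 62 days.
February 1–21, 1961: 21 days (1961 is not a leap year).
Residual: 84 days.
Total: 12138 days.
12138 is a multiple of 7, so November 29, 1927 falls on the same weekday: Tuesday.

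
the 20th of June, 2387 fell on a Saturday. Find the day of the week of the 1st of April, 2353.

Count forward from the earlier date (April 1, 2353) to the later (June 20, 2387):
Day-of-year of April 1, 2353: 91.
Day-of-year of June 20, 2387: 171.
2353 has 365 days, so 365 − 91 = 274 days remain in 2353.
Full years 2354–2386: 25 common + 8 leap = 25×365 + 8×366 = 12053 days.
Total: 274 + 12053 + 171 = 12498 days.
12498 mod 7 = 3, so 3 days before Saturday is Wednesday.

Wednesday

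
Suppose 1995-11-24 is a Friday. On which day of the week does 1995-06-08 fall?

Count forward from the earlier date (June 8, 1995) to the later (November 24, 1995):
June 1995: 30 − 8 = 22 days remain.
Then July (31), August (31), September (30), October (31): 31 + 31 + 30 + 31 = 123 days.
November 1–24, 1995: 24 days.
Total: 22 + 123 + 24 = 169 days.
169 mod 7 = 1, so 1 day before Friday is Thursday.

Thursday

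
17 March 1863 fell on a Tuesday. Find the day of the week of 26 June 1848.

Count forward from the earlier date (June 26, 1848) to the later (March 17, 1863):
Day-of-year of June 26, 1848: 178.
Day-of-year of March 17, 1863: 76.
1848 has 366 days, so 366 − 178 = 188 days remain in 1848.
Full years 1849–1862: 11 common + 3 leap = 11×365 + 3×366 = 5113 days.
Total: 188 + 5113 + 76 = 5377 days.
5377 mod 7 = 1, so 1 day before Tuesday is Monday.

Monday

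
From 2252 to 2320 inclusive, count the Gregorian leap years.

Years divisible by 4: 2252, 2256, …, 2320 — 18 in all.
Of these, 2300 is divisible by 100 but not 400, so not leap.
Leap years: 18 − 1 = 17.

17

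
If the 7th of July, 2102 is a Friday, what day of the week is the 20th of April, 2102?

Thursday

Count forward from the earlier date (April 20, 2102) to the later (July 7, 2102):
April 2102: 30 − 20 = 10 days remain.
Then May (31), June (30): 31 + 30 = 61 days.
July 1–7, 2102: 7 days.
Total: 10 + 61 + 7 = 78 days.
78 mod 7 = 1, so 1 day before Friday is Thursday.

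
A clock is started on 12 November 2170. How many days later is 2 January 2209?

13930

From November 12, 2170 to November 12, 2208: 38 years, of which 9 contain a Feb 29 — 29×365 + 9×366 = 13879 days.
(2200 is not a leap year (divisible by 100 but not 400).)
November 2208: 30 − 12 = 18 days remain.
Then December (31): 31 days.
January 1–2, 2209: 2 days.
Residual: 51 days.
Total: 13930 days.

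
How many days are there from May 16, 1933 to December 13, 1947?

Day-of-year of May 16, 1933: 136.
Day-of-year of December 13, 1947: 347.
1933 has 365 days, so 365 − 136 = 229 days remain in 1933.
Full years 1934–1946: 10 common + 3 leap = 10×365 + 3×366 = 4748 days.
Total: 229 + 4748 + 347 = 5324 days.

5324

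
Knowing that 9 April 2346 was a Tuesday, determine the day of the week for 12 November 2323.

Monday

Count forward from the earlier date (November 12, 2323) to the later (April 9, 2346):
From November 12, 2323 to November 12, 2345: 22 years, of which 6 contain a Feb 29 — 16×365 + 6×366 = 8036 days.
November 2345: 30 − 12 = 18 days remain.
Then December (31), January (31), February 2346 (28), March (31): 31 + 31 + 28 + 31 = 121 days.
April 1–9, 2346: 9 days.
Residual: 148 days.
Total: 8184 days.
8184 mod 7 = 1, so 1 day before Tuesday is Monday.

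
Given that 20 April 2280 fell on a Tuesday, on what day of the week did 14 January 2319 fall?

Day-of-year of April 20, 2280: 111.
Day-of-year of January 14, 2319: 14.
2280 has 366 days, so 366 − 111 = 255 days remain in 2280.
Full years 2281–2318: 30 common + 8 leap = 30×365 + 8×366 = 13878 days.
Total: 255 + 13878 + 14 = 14147 days.
14147 is a multiple of 7, so 14 January 2319 falls on the same weekday: Tuesday.

Tuesday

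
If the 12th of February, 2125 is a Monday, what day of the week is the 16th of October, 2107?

Count forward from the earlier date (October 16, 2107) to the later (February 12, 2125):
From October 16, 2107 to October 16, 2124: 17 years, of which 5 contain a Feb 29 — 12×365 + 5×366 = 6210 days.
October 2124: 31 − 16 = 15 days remain.
Then November (30), December (31), January (31): 30 + 31 + 31 = 92 days.
February 1–12, 2125: 12 days (2125 is not a leap year).
Residual: 119 days.
Total: 6329 days.
6329 mod 7 = 1, so 1 day before Monday is Sunday.

Sunday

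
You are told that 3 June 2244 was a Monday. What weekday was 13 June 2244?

Within June 2244: 13 − 3 = 10 days.
10 mod 7 = 3, so 3 days after Monday is Thursday.

Thursday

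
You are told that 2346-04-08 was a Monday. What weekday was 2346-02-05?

Count forward from the earlier date (February 5, 2346) to the later (April 8, 2346):
February 2346: 28 − 5 = 23 days remain (2346 is not a leap year, so February has 28 days).
Then March (31): 31 days.
April 1–8, 2346: 8 days.
Total: 23 + 31 + 8 = 62 days.
62 mod 7 = 6, so 6 days before Monday is Tuesday.

Tuesday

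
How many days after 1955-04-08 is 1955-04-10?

Within April 1955: 10 − 8 = 2 days.

2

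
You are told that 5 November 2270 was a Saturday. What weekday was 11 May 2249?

Friday

Count forward from the earlier date (May 11, 2249) to the later (November 5, 2270):
From May 11, 2249 to May 11, 2270: 21 years, of which 5 contain a Feb 29 — 16×365 + 5×366 = 7670 days.
May 2270: 31 − 11 = 20 days remain.
Then June (30), July (31), August (31), September (30), October (31): 30 + 31 + 31 + 30 + 31 = 153 days.
November 1–5, 2270: 5 days.
Residual: 178 days.
Total: 7848 days.
7848 mod 7 = 1, so 1 day before Saturday is Friday.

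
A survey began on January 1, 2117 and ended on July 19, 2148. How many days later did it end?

11522

Day-of-year of January 1, 2117: 1.
Day-of-year of July 19, 2148: 201.
2117 has 365 days, so 365 − 1 = 364 days remain in 2117.
Full years 2118–2147: 23 common + 7 leap = 23×365 + 7×366 = 10957 days.
Total: 364 + 10957 + 201 = 11522 days.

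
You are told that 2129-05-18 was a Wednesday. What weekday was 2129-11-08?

May 2129: 31 − 18 = 13 days remain.
Then June (30), July (31), August (31), September (30), October (31): 30 + 31 + 31 + 30 + 31 = 153 days.
November 1–8, 2129: 8 days.
Total: 13 + 153 + 8 = 174 days.
174 mod 7 = 6, so 6 days after Wednesday is Tuesday.

Tuesday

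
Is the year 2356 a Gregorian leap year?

Yes

2356 is a leap year.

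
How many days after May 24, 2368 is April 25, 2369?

Day-of-year of May 24, 2368: 145.
Day-of-year of April 25, 2369: 115.
2368 has 366 days, so 366 − 145 = 221 days remain in 2368.
Total: 221 + 115 = 336 days.

336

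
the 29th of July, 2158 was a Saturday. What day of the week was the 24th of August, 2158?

July 2158: 31 − 29 = 2 days remain.
August 1–24, 2158: 24 days.
Total: 2 + 24 = 26 days.
26 mod 7 = 5, so 5 days after Saturday is Thursday.

Thursday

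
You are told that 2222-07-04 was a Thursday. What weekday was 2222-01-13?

Count forward from the earlier date (January 13, 2222) to the later (July 4, 2222):
January 2222: 31 − 13 = 18 days remain.
Then February 2222 (28), March (31), April (30), May (31), June (30): 28 + 31 + 30 + 31 + 30 = 150 days.
July 1–4, 2222: 4 days.
Total: 18 + 150 + 4 = 172 days.
172 mod 7 = 4, so 4 days before Thursday is Sunday.

Sunday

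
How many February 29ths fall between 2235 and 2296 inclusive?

16

Years divisible by 4: 2236, 2240, …, 2296 — 16 in all.
No century exceptions apply. Count: 16.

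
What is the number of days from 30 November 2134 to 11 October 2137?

November 30, 2134 → November 30, 2135: 365 days.
November 30, 2135 → November 30, 2136: 366 days (2136 is a leap year).
November 2136: 30 − 30 = 0 days remain.
Then 10 full months totalling 304 days.
October 1–11, 2137: 11 days.
Residual: 315 days.
Total: 1046 days.

1046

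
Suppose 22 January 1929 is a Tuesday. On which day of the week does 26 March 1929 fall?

Tuesday

January 1929: 31 − 22 = 9 days remain.
Then February 1929 (28): 28 days.
March 1–26, 1929: 26 days.
Total: 9 + 28 + 26 = 63 days.
63 is a multiple of 7, so 26 March 1929 falls on the same weekday: Tuesday.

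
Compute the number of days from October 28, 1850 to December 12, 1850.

October 1850: 31 − 28 = 3 days remain.
Then November (30): 30 days.
December 1–12, 1850: 12 days.
Total: 3 + 30 + 12 = 45 days.

45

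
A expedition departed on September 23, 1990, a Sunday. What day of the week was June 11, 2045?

Day-of-year of September 23, 1990: 266.
Day-of-year of June 11, 2045: 162.
1990 has 365 days, so 365 − 266 = 99 days remain in 1990.
Full years 1991–2044: 40 common + 14 leap = 40×365 + 14×366 = 19724 days.
Total: 99 + 19724 + 162 = 19985 days.
19985 is a multiple of 7, so June 11, 2045 falls on the same weekday: Sunday.

Sunday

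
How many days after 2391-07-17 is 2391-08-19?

33

July 2391: 31 − 17 = 14 days remain.
August 1–19, 2391: 19 days.
Total: 14 + 19 = 33 days.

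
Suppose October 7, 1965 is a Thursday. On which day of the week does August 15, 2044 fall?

Monday

From October 7, 1965 to October 7, 2043: 78 years, of which 19 contain a Feb 29 — 59×365 + 19×366 = 28489 days.
(2000 is a leap year (divisible by 400).)
October 2043: 31 − 7 = 24 days remain.
Then 9 full months totalling 274 days.
August 1–15, 2044: 15 days.
Residual: 313 days.
Total: 28802 days.
28802 mod 7 = 4, so 4 days after Thursday is Monday.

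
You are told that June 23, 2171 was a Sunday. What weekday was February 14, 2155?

Friday

Count forward from the earlier date (February 14, 2155) to the later (June 23, 2171):
Day-of-year of February 14, 2155: 45.
Day-of-year of June 23, 2171: 174.
2155 has 365 days, so 365 − 45 = 320 days remain in 2155.
Full years 2156–2170: 11 common + 4 leap = 11×365 + 4×366 = 5479 days.
Total: 320 + 5479 + 174 = 5973 days.
5973 mod 7 = 2, so 2 days before Sunday is Friday.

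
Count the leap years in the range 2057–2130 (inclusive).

17

Years divisible by 4: 2060, 2064, …, 2128 — 18 in all.
Of these, 2100 is divisible by 100 but not 400, so not leap.
Leap years: 18 − 1 = 17.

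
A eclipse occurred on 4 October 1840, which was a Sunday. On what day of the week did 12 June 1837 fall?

Count forward from the earlier date (June 12, 1837) to the later (October 4, 1840):
June 12, 1837 → June 12, 1838: 365 days.
June 12, 1838 → June 12, 1839: 365 days.
June 12, 1839 → June 12, 1840: 366 days (1840 is a leap year).
June 1840: 30 − 12 = 18 days remain.
Then July (31), August (31), September (30): 31 + 31 + 30 = 92 days.
October 1–4, 1840: 4 days.
Residual: 114 days.
Total: 1210 days.
1210 mod 7 = 6, so 6 days before Sunday is Monday.

Monday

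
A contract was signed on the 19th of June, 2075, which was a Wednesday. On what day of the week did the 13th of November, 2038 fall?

Saturday

Count forward from the earlier date (November 13, 2038) to the later (June 19, 2075):
Day-of-year of November 13, 2038: 317.
Day-of-year of June 19, 2075: 170.
2038 has 365 days, so 365 − 317 = 48 days remain in 2038.
Full years 2039–2074: 27 common + 9 leap = 27×365 + 9×366 = 13149 days.
Total: 48 + 13149 + 170 = 13367 days.
13367 mod 7 = 4, so 4 days before Wednesday is Saturday.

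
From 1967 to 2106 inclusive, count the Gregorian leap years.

Years divisible by 4: 1968, 1972, …, 2104 — 35 in all.
Of these, 2100 is divisible by 100 but not 400, so not leap.
2000 is divisible by 400, so still leap.
Leap years: 35 − 1 = 34.

34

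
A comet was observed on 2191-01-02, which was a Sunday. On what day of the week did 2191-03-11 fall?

Friday

January 2191: 31 − 2 = 29 days remain.
Then February 2191 (28): 28 days.
March 1–11, 2191: 11 days.
Total: 29 + 28 + 11 = 68 days.
68 mod 7 = 5, so 5 days after Sunday is Friday.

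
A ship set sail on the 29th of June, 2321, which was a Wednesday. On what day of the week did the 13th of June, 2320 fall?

Sunday

Count forward from the earlier date (June 13, 2320) to the later (June 29, 2321):
June 2320: 30 − 13 = 17 days remain.
Then 11 full months totalling 335 days.
June 1–29, 2321: 29 days.
Total: 17 + 335 + 29 = 381 days.
381 mod 7 = 3, so 3 days before Wednesday is Sunday.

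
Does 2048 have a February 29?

Yes

2048 is a leap year.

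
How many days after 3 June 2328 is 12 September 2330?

831

June 3, 2328 → June 3, 2329: 365 days.
June 3, 2329 → June 3, 2330: 365 days.
June 2330: 30 − 3 = 27 days remain.
Then July (31), August (31): 31 + 31 = 62 days.
September 1–12, 2330: 12 days.
Residual: 101 days.
Total: 831 days.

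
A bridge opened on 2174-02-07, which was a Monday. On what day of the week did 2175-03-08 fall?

Day-of-year of February 7, 2174: 38.
Day-of-year of March 8, 2175: 67.
2174 has 365 days, so 365 − 38 = 327 days remain in 2174.
Total: 327 + 67 = 394 days.
394 mod 7 = 2, so 2 days after Monday is Wednesday.

Wednesday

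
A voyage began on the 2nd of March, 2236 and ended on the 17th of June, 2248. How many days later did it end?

Day-of-year of March 2, 2236: 62.
Day-of-year of June 17, 2248: 169.
2236 has 366 days, so 366 − 62 = 304 days remain in 2236.
Full years 2237–2247: 9 common + 2 leap = 9×365 + 2×366 = 4017 days.
Total: 304 + 4017 + 169 = 4490 days.

4490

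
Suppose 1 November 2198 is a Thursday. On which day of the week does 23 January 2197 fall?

Count forward from the earlier date (January 23, 2197) to the later (November 1, 2198):
January 2197: 31 − 23 = 8 days remain.
Then 21 full months totalling 638 days.
November 1, 2198: 1 day.
Total: 8 + 638 + 1 = 647 days.
647 mod 7 = 3, so 3 days before Thursday is Monday.

Monday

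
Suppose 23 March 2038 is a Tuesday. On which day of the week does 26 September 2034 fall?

Tuesday

Count forward from the earlier date (September 26, 2034) to the later (March 23, 2038):
September 26, 2034 → September 26, 2035: 365 days.
September 26, 2035 → September 26, 2036: 366 days (2036 is a leap year).
September 26, 2036 → September 26, 2037: 365 days.
September 2037: 30 − 26 = 4 days remain.
Then October (31), November (30), December (31), January (31), February 2038 (28): 31 + 30 + 31 + 31 + 28 = 151 days.
March 1–23, 2038: 23 days.
Residual: 178 days.
Total: 1274 days.
1274 is a multiple of 7, so 26 September 2034 falls on the same weekday: Tuesday.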